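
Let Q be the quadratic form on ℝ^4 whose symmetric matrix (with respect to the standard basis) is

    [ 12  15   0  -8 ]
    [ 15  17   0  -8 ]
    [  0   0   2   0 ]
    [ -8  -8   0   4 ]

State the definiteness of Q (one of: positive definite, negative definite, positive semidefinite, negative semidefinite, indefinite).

Row-reducing A symmetrically gives the diagonal entries 12, -7/4, 2, 20/21.
That gives 3 positive, 1 negative pivots.
Hence Q is indefinite.

indefinite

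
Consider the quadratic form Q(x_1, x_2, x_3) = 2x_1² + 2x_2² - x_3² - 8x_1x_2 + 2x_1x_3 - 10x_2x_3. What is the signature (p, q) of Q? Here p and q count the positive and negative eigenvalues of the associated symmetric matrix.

Write A = [[2, -4, 1], [-4, 2, -5], [1, -5, -1]].
Symmetric row and column elimination reduces A to a congruent diagonal form with pivots 2, -6, 0.
Counting signs: 1 positive, 1 negative, 1 zero.

(1, 1)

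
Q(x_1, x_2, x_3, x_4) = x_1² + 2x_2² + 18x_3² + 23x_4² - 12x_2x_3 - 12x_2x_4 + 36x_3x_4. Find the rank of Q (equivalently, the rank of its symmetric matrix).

The symmetric matrix is A = [[1, 0, 0, 0], [0, 2, -6, -6], [0, -6, 18, 18], [0, -6, 18, 23]].
Congruent diagonalization of A (simultaneous row and column reduction) yields pivots 1, 2, 0, 5.
That gives 3 positive, 1 zero pivots.
The rank is the number of nonzero pivots: 3.

3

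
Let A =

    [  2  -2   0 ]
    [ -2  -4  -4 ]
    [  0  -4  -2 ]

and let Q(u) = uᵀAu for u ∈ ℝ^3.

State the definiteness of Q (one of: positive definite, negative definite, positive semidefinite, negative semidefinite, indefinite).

indefinite

Congruent diagonalization of A (simultaneous row and column reduction) yields pivots 2, -6, 2/3.
So there are 2 positive, 1 negative pivots.
Hence Q is indefinite.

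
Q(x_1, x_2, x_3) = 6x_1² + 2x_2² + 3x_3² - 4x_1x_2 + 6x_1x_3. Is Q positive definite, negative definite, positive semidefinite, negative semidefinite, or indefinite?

positive definite

The associated matrix is A = [[6, -2, 3], [-2, 2, 0], [3, 0, 3]].
Congruent diagonalization of A (simultaneous row and column reduction) yields pivots 6, 4/3, 3/4.
That gives 3 positive pivots.
Hence Q is positive definite.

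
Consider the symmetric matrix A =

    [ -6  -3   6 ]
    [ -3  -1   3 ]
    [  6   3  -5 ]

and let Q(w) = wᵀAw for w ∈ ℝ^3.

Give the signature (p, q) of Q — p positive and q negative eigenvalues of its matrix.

(2, 1)

Applying the same elementary operations to the rows and columns of A produces a congruent diagonal matrix with entries -6, 1/2, 1.
So there are 2 positive, 1 negative pivots.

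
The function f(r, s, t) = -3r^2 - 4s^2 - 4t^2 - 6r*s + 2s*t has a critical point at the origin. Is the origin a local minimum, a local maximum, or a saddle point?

local maximum

The Hessian at the origin is H = [[-6, -6, 0], [-6, -8, 2], [0, 2, -8]].
Row-reducing H symmetrically gives the diagonal entries -6, -2, -6.
That gives 3 negative pivots.
H is negative definite, so the origin is a strict local maximum.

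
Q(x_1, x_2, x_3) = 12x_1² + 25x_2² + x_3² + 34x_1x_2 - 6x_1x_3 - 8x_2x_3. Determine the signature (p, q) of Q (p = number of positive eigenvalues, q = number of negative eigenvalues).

Write A = [[12, 17, -3], [17, 25, -4], [-3, -4, 1]].
Row-reducing A symmetrically gives the diagonal entries 12, 11/12, 2/11.
Counting signs: 3 positive.

(3, 0)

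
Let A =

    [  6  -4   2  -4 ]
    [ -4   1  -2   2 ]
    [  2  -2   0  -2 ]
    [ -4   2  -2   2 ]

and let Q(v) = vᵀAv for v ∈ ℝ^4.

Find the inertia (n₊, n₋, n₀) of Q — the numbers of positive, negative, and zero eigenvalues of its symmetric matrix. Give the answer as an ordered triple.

Congruent diagonalization of A (simultaneous row and column reduction) yields pivots 6, -5/3, -2/5, 0.
Counting signs: 1 positive, 2 negative, 1 zero.

(1, 2, 1)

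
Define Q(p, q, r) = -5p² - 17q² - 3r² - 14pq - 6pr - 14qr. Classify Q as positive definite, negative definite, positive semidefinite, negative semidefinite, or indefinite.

The symmetric matrix of Q is A = [[-5, -7, -3], [-7, -17, -7], [-3, -7, -3]].
Leading principal minors: Δ_1 = -5, Δ_2 = 36, Δ_3 = -4.
The signs alternate starting with Δ_1 < 0, so by Sylvester's criterion Q is negative definite.

negative definite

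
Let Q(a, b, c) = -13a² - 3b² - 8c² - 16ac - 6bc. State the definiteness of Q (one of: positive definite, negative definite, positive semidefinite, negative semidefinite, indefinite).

negative definite

The symmetric matrix of Q is A = [[-13, 0, -8], [0, -3, -3], [-8, -3, -8]].
Leading principal minors: Δ_1 = -13, Δ_2 = 39, Δ_3 = -3.
The signs alternate starting with Δ_1 < 0, so by Sylvester's criterion Q is negative definite.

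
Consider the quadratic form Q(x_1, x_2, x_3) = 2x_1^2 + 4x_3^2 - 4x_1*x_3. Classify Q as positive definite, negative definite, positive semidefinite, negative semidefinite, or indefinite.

The symmetric matrix is A = [[2, 0, -2], [0, 0, 0], [-2, 0, 4]].
Row-reducing A symmetrically gives the diagonal entries 2, 0, 2.
Counting signs: 2 positive, 1 zero.
Hence Q is positive semidefinite.

positive semidefinite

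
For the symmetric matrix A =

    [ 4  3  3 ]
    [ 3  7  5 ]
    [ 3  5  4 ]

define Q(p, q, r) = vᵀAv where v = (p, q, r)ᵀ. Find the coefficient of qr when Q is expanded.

10

The coefficient of qr is A[2,3] + A[3,2] = 2·5 = 10.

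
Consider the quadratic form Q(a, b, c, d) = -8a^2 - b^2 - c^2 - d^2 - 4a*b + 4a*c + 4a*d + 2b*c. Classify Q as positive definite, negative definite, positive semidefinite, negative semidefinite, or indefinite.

negative semidefinite

The symmetric matrix is A = [[-8, -2, 2, 2], [-2, -1, 1, 0], [2, 1, -1, 0], [2, 0, 0, -1]].
Applying the same elementary operations to the rows and columns of A produces a congruent diagonal matrix with entries -8, -1/2, 0, 0.
So there are 2 negative, 2 zero pivots.
Hence Q is negative semidefinite.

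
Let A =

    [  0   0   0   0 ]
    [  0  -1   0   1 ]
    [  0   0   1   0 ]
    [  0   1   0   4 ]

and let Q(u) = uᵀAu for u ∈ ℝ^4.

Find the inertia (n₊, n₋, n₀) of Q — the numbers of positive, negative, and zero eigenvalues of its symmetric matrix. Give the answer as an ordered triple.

(2, 1, 1)

Row-reducing A symmetrically gives the diagonal entries 0, -1, 1, 5.
That gives 2 positive, 1 negative, 1 zero pivots.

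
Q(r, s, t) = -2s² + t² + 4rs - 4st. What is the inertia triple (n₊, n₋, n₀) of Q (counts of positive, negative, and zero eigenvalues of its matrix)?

(2, 1, 0)

The symmetric matrix is A = [[0, 2, 0], [2, -2, -2], [0, -2, 1]].
By Sylvester's law of inertia any congruent diagonalization of A has 2 positive, 1 negative and 0 zero entries.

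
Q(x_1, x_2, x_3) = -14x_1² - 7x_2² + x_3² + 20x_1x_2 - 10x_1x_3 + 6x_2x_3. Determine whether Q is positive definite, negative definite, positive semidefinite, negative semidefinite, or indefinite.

indefinite

The symmetric matrix is A = [[-14, 10, -5], [10, -7, 3], [-5, 3, 1]].
Row-reducing A symmetrically gives the diagonal entries -14, 1/7, 1/2.
Counting signs: 2 positive, 1 negative.
Hence Q is indefinite.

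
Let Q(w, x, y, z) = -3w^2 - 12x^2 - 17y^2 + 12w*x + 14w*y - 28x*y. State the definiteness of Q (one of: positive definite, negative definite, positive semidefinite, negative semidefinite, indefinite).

negative semidefinite

The associated matrix is A = [[-3, 6, 7, 0], [6, -12, -14, 0], [7, -14, -17, 0], [0, 0, 0, 0]].
Applying the same elementary operations to the rows and columns of A produces a congruent diagonal matrix with entries -3, 0, -2/3, 0.
Counting signs: 2 negative, 2 zero.
Hence Q is negative semidefinite.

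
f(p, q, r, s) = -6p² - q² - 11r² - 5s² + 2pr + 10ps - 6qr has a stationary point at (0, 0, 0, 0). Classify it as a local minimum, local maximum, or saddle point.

local maximum

The Hessian at the origin is H = [[-12, 0, 2, 10], [0, -2, -6, 0], [2, -6, -22, 0], [10, 0, 0, -10]].
Congruent diagonalization of H (simultaneous row and column reduction) yields pivots -12, -2, -11/3, -10/11.
Counting signs: 4 negative.
H is negative definite, so the origin is a strict local maximum.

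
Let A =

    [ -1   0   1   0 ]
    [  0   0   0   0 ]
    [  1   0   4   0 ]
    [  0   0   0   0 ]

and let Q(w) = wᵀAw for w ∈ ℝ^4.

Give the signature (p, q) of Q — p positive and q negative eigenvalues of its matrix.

Applying the same elementary operations to the rows and columns of A produces a congruent diagonal matrix with entries -1, 0, 5, 0.
Counting signs: 1 positive, 1 negative, 2 zero.

(1, 1)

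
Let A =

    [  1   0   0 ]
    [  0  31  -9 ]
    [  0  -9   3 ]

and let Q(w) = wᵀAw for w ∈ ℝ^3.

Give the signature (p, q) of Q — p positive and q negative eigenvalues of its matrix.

(3, 0)

An LDLᵀ factorisation of A has diagonal entries 1, 31, 12/31.
That gives 3 positive pivots.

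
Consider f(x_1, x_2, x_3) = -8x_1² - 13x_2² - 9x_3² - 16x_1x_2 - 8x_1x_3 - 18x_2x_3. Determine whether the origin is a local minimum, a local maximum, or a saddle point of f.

local maximum

The Hessian at the origin is H = [[-16, -16, -8], [-16, -26, -18], [-8, -18, -18]].
An LDLᵀ factorisation of H has diagonal entries -16, -10, -4.
So there are 3 negative pivots.
H is negative definite, so the origin is a strict local maximum.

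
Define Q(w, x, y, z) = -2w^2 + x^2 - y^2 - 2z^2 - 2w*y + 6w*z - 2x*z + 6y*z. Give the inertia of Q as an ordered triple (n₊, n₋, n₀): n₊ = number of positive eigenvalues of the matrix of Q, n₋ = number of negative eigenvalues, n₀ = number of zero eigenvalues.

The symmetric matrix is A = [[-2, 0, -1, 3], [0, 1, 0, -1], [-1, 0, -1, 3], [3, -1, 3, -2]].
Applying the same elementary operations to the rows and columns of A produces a congruent diagonal matrix with entries -2, 1, -1/2, 6.
That gives 2 positive, 2 negative pivots.

(2, 2, 0)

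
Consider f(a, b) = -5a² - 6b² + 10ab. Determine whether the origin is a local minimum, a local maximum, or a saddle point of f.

The Hessian at the origin is H = [[-10, 10], [10, -12]].
det H = -10·-12 − (10)² = 20 > 0 and H[1,1] = -10 < 0, so H is negative definite.
Therefore the origin is a local maximum.

local maximum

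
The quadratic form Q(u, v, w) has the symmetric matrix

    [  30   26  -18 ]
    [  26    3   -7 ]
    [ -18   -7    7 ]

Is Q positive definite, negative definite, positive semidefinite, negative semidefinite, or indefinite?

Symmetric row and column elimination reduces A to a congruent diagonal form with pivots 30, -293/15, -4/293.
That gives 1 positive, 2 negative pivots.
Hence Q is indefinite.

indefinite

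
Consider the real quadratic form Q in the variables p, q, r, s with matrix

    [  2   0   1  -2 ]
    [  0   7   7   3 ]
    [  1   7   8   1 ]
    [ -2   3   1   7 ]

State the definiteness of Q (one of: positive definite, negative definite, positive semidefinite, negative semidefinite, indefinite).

positive definite

Leading principal minors: Δ_1 = 2, Δ_2 = 14, Δ_3 = 7, Δ_4 = 12.
All leading principal minors are positive, so by Sylvester's criterion Q is positive definite.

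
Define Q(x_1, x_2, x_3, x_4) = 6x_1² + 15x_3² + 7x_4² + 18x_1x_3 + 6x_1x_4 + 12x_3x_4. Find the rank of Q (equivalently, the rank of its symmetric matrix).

3

The associated matrix is A = [[6, 0, 9, 3], [0, 0, 0, 0], [9, 0, 15, 6], [3, 0, 6, 7]].
Congruent diagonalization of A (simultaneous row and column reduction) yields pivots 6, 0, 3/2, 4.
That gives 3 positive, 1 zero pivots.
The rank is the number of nonzero pivots: 3.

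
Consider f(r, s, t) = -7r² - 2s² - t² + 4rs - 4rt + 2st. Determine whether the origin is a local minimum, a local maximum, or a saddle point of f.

local maximum

The Hessian at the origin is H = [[-14, 4, -4], [4, -4, 2], [-4, 2, -2]].
An LDLᵀ factorisation of H has diagonal entries -14, -20/7, -3/5.
So there are 3 negative pivots.
H is negative definite, so the origin is a strict local maximum.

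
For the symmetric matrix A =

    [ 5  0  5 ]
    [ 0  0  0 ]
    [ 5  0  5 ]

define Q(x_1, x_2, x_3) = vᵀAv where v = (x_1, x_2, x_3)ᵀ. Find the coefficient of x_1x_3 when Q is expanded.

10

The coefficient of x_1x_3 is A[1,3] + A[3,1] = 2·5 = 10.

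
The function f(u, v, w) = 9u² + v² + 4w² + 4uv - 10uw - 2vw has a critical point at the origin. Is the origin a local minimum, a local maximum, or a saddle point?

The Hessian at the origin is H = [[18, 4, -10], [4, 2, -2], [-10, -2, 8]].
Applying the same elementary operations to the rows and columns of H produces a congruent diagonal matrix with entries 18, 10/9, 12/5.
So there are 3 positive pivots.
H is positive definite, so the origin is a strict local minimum.

local minimum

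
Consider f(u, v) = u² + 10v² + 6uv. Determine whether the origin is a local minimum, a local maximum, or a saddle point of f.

local minimum

The Hessian at the origin is H = [[2, 6], [6, 20]].
det H = 2·20 − (6)² = 4 > 0 and H[1,1] = 2 > 0, so H is positive definite.
Therefore the origin is a local minimum.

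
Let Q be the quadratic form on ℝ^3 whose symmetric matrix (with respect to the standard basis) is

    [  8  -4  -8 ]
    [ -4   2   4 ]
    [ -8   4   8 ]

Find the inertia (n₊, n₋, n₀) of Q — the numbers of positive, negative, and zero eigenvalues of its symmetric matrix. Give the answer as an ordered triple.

Congruent diagonalization of A (simultaneous row and column reduction) yields pivots 8, 0, 0.
So there are 1 positive, 2 zero pivots.

(1, 0, 2)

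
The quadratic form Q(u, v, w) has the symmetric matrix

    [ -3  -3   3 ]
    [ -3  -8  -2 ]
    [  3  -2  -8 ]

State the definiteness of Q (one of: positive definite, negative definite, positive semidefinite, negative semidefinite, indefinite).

negative semidefinite

Row-reducing A symmetrically gives the diagonal entries -3, -5, 0.
Counting signs: 2 negative, 1 zero.
Hence Q is negative semidefinite.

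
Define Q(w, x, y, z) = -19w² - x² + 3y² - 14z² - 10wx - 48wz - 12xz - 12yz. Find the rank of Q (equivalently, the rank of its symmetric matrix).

Write A = [[-19, -5, 0, -24], [-5, -1, 0, -6], [0, 0, 3, -6], [-24, -6, -6, -14]].
An LDLᵀ factorisation of A has diagonal entries -19, 6/19, 3, 4.
Counting signs: 3 positive, 1 negative.
The rank is the number of nonzero pivots: 4.

4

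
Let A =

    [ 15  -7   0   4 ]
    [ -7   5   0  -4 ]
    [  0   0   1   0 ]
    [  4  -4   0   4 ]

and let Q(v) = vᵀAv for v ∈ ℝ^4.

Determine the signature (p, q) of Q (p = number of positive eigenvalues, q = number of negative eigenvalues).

Symmetric row and column elimination reduces A to a congruent diagonal form with pivots 15, 26/15, 1, 4/13.
Counting signs: 4 positive.

(4, 0)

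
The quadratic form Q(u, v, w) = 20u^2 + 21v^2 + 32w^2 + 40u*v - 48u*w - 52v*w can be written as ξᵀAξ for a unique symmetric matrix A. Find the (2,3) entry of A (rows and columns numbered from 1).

-26

The coefficient of v·w in Q is -52. For a symmetric A this equals A[2,3] + A[3,2] = 2·A[2,3].
So A[2,3] = -52/2 = -26.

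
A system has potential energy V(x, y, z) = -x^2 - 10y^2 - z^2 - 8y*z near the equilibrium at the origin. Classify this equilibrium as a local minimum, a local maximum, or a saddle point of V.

The Hessian at the origin is H = [[-2, 0, 0], [0, -20, -8], [0, -8, -2]].
An LDLᵀ factorisation of H has diagonal entries -2, -20, 6/5.
That gives 1 positive, 2 negative pivots.
H is indefinite, so the origin is a saddle point.

saddle point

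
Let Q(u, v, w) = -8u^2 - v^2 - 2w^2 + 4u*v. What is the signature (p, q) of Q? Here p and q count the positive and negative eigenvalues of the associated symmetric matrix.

The associated matrix is A = [[-8, 2, 0], [2, -1, 0], [0, 0, -2]].
An LDLᵀ factorisation of A has diagonal entries -8, -1/2, -2.
That gives 3 negative pivots.

(0, 3)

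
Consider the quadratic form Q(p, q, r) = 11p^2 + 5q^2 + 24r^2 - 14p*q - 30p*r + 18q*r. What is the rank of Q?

The symmetric matrix is A = [[11, -7, -15], [-7, 5, 9], [-15, 9, 24]].
Symmetric row and column elimination reduces A to a congruent diagonal form with pivots 11, 6/11, 3.
Counting signs: 3 positive.
The rank is the number of nonzero pivots: 3.

3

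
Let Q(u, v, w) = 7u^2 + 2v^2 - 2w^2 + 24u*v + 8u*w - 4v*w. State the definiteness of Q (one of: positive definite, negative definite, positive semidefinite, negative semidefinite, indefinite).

Write A = [[7, 12, 4], [12, 2, -2], [4, -2, -2]].
Congruent diagonalization of A (simultaneous row and column reduction) yields pivots 7, -130/7, -4/65.
Counting signs: 1 positive, 2 negative.
Hence Q is indefinite.

indefinite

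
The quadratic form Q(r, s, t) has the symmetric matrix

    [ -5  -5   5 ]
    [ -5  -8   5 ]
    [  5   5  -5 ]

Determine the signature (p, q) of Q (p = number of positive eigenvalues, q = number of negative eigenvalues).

Congruent diagonalization of A (simultaneous row and column reduction) yields pivots -5, -3, 0.
That gives 2 negative, 1 zero pivots.

(0, 2)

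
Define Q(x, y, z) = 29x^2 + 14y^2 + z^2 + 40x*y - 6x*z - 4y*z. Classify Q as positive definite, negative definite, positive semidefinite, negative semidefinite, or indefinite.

The symmetric matrix of Q is A = [[29, 20, -3], [20, 14, -2], [-3, -2, 1]].
Leading principal minors: Δ_1 = 29, Δ_2 = 6, Δ_3 = 4.
All leading principal minors are positive, so by Sylvester's criterion Q is positive definite.

positive definite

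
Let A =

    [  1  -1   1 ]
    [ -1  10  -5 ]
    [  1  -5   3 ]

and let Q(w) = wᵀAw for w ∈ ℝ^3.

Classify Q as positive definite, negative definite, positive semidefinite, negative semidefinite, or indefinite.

Congruent diagonalization of A (simultaneous row and column reduction) yields pivots 1, 9, 2/9.
Counting signs: 3 positive.
Hence Q is positive definite.

positive definite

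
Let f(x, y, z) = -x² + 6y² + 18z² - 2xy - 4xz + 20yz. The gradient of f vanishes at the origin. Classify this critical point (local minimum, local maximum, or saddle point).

The Hessian at the origin is H = [[-2, -2, -4], [-2, 12, 20], [-4, 20, 36]].
Row-reducing H symmetrically gives the diagonal entries -2, 14, 20/7.
Counting signs: 2 positive, 1 negative.
H is indefinite, so the origin is a saddle point.

saddle point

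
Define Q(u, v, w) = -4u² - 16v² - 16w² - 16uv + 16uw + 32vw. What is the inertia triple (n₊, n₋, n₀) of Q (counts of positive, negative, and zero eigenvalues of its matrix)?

The associated matrix is A = [[-4, -8, 8], [-8, -16, 16], [8, 16, -16]].
Congruent diagonalization of A (simultaneous row and column reduction) yields pivots -4, 0, 0.
That gives 1 negative, 2 zero pivots.

(0, 1, 2)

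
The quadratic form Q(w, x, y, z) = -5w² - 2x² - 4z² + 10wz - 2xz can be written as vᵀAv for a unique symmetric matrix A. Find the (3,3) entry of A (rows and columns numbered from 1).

The coefficient of y² in Q is 0, and that is exactly A[3,3].

0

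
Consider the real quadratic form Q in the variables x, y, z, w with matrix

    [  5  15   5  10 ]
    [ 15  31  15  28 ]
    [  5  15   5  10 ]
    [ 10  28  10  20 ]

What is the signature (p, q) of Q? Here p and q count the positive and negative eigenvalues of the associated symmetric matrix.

Congruent diagonalization of A (simultaneous row and column reduction) yields pivots 5, -14, 0, 2/7.
That gives 2 positive, 1 negative, 1 zero pivots.

(2, 1)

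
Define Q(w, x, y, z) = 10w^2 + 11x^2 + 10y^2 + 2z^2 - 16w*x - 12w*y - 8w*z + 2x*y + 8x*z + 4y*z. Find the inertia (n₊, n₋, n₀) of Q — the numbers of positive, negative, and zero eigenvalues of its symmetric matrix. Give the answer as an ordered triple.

(4, 0, 0)

The symmetric matrix is A = [[10, -8, -6, -4], [-8, 11, 1, 4], [-6, 1, 10, 2], [-4, 4, 2, 2]].
Symmetric row and column elimination reduces A to a congruent diagonal form with pivots 10, 23/5, 75/23, 6/25.
Counting signs: 4 positive.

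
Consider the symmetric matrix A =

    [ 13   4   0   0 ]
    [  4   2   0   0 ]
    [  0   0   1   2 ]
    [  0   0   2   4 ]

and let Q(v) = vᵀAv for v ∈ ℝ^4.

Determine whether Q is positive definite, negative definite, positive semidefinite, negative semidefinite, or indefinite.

Congruent diagonalization of A (simultaneous row and column reduction) yields pivots 13, 10/13, 1, 0.
That gives 3 positive, 1 zero pivots.
Hence Q is positive semidefinite.

positive semidefinite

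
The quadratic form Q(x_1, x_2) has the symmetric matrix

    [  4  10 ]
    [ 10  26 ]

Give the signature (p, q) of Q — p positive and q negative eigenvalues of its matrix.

Row-reducing A symmetrically gives the diagonal entries 4, 1.
So there are 2 positive pivots.

(2, 0)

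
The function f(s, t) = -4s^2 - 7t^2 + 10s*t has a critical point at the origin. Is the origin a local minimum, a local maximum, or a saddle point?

The Hessian at the origin is H = [[-8, 10], [10, -14]].
det H = -8·-14 − (10)² = 12 > 0 and H[1,1] = -8 < 0, so H is negative definite.
Therefore the origin is a local maximum.

local maximum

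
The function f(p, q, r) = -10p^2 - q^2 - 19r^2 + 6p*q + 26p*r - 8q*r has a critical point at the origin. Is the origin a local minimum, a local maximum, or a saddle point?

The Hessian at the origin is H = [[-20, 6, 26], [6, -2, -8], [26, -8, -38]].
Applying the same elementary operations to the rows and columns of H produces a congruent diagonal matrix with entries -20, -1/5, -4.
So there are 3 negative pivots.
H is negative definite, so the origin is a strict local maximum.

local maximum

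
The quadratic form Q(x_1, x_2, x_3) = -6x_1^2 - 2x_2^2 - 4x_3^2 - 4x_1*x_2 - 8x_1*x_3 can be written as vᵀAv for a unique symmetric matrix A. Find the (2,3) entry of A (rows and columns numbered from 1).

The coefficient of x_2·x_3 in Q is 0. For a symmetric A this equals A[2,3] + A[3,2] = 2·A[2,3].
So A[2,3] = 0/2 = 0.

0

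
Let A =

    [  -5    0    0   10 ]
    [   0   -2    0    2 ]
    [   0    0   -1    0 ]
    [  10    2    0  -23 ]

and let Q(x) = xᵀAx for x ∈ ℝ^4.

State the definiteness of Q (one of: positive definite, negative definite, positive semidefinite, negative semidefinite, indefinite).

negative definite

An LDLᵀ factorisation of A has diagonal entries -5, -2, -1, -1.
Counting signs: 4 negative.
Hence Q is negative definite.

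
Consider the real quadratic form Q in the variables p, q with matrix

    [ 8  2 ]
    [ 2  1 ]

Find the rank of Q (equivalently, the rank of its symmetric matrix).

Row-reducing A symmetrically gives the diagonal entries 8, 1/2.
Counting signs: 2 positive.
The rank is the number of nonzero pivots: 2.

2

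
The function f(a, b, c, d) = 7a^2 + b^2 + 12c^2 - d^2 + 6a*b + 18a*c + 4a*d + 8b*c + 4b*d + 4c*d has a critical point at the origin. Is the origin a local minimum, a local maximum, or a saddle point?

The Hessian at the origin is H = [[14, 6, 18, 4], [6, 2, 8, 4], [18, 8, 24, 4], [4, 4, 4, -2]].
Row-reducing H symmetrically gives the diagonal entries 14, -4/7, 1, 6.
That gives 3 positive, 1 negative pivots.
H is indefinite, so the origin is a saddle point.

saddle point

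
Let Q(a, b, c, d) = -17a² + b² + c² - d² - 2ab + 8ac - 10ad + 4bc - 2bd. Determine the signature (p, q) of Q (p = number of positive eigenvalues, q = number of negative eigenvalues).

(1, 2)

The symmetric matrix is A = [[-17, -1, 4, -5], [-1, 1, 2, -1], [4, 2, 1, 0], [-5, -1, 0, -1]].
Congruent diagonalization of A (simultaneous row and column reduction) yields pivots -17, 18/17, -1, 0.
So there are 1 positive, 2 negative, 1 zero pivots.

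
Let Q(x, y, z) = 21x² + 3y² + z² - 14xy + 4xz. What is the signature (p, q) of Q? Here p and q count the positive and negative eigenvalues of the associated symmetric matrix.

(3, 0)

The associated matrix is A = [[21, -7, 2], [-7, 3, 0], [2, 0, 1]].
Row-reducing A symmetrically gives the diagonal entries 21, 2/3, 1/7.
Counting signs: 3 positive.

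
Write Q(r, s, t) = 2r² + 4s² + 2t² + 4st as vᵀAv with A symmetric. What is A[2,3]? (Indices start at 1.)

The coefficient of s·t in Q is 4. For a symmetric A this equals A[2,3] + A[3,2] = 2·A[2,3].
So A[2,3] = 4/2 = 2.

2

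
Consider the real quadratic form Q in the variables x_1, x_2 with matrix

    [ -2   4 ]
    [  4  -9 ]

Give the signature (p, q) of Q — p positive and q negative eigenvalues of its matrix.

(0, 2)

Congruent diagonalization of A (simultaneous row and column reduction) yields pivots -2, -1.
Counting signs: 2 negative.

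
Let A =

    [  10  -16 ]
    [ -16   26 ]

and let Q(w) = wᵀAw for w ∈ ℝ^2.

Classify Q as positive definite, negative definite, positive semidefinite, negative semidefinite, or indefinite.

For the 2×2 matrix [[10, -16], [-16, 26]]: det = 10·26 − (-16)² = 4, trace = 36.
det > 0 so both eigenvalues share the sign of the trace; trace = 36 > 0 ⇒ both positive.

positive definite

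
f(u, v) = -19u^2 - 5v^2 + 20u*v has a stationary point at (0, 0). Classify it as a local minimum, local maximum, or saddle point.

saddle point

The Hessian at the origin is H = [[-38, 20], [20, -10]].
det H = -38·-10 − (20)² = -20 < 0, so H is indefinite.
Therefore the origin is a saddle point.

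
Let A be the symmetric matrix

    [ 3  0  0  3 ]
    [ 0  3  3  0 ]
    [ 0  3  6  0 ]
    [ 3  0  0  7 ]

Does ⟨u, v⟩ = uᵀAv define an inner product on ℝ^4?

yes

Leading principal minors: Δ_1 = 3, Δ_2 = 9, Δ_3 = 27, Δ_4 = 108.
All leading principal minors are positive, so by Sylvester's criterion Q is positive definite.
⟨·,·⟩ is an inner product exactly when A is positive definite.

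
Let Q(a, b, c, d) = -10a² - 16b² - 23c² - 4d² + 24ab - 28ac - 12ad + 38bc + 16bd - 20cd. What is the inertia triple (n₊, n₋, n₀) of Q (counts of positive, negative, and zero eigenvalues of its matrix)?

The associated matrix is A = [[-10, 12, -14, -6], [12, -16, 19, 8], [-14, 19, -23, -10], [-6, 8, -10, -4]].
Applying the same elementary operations to the rows and columns of A produces a congruent diagonal matrix with entries -10, -8/5, -3/8, 2/3.
Counting signs: 1 positive, 3 negative.

(1, 3, 0)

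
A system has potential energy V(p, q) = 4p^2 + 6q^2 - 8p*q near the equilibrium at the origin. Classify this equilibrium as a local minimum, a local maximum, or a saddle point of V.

The Hessian at the origin is H = [[8, -8], [-8, 12]].
det H = 8·12 − (-8)² = 32 > 0 and H[1,1] = 8 > 0, so H is positive definite.
Therefore the origin is a local minimum.

local minimum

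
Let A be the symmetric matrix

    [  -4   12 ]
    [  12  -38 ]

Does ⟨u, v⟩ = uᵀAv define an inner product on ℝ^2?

Congruent diagonalization of A (simultaneous row and column reduction) yields pivots -4, -2.
Counting signs: 2 negative.
Hence Q is negative definite.
⟨·,·⟩ is an inner product exactly when A is positive definite.

no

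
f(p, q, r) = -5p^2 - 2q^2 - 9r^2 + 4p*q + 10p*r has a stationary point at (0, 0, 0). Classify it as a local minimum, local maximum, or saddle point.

local maximum

The Hessian at the origin is H = [[-10, 4, 10], [4, -4, 0], [10, 0, -18]].
Symmetric row and column elimination reduces H to a congruent diagonal form with pivots -10, -12/5, -4/3.
So there are 3 negative pivots.
H is negative definite, so the origin is a strict local maximum.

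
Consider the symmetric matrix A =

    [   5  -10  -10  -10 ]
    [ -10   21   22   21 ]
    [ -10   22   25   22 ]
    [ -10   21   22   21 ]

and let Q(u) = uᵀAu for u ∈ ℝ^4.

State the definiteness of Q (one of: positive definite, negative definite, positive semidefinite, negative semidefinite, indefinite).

positive semidefinite

Symmetric row and column elimination reduces A to a congruent diagonal form with pivots 5, 1, 1, 0.
That gives 3 positive, 1 zero pivots.
Hence Q is positive semidefinite.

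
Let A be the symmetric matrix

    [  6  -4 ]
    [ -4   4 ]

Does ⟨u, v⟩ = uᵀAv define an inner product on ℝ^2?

Leading principal minors: Δ_1 = 6, Δ_2 = 8.
All leading principal minors are positive, so by Sylvester's criterion Q is positive definite.
⟨·,·⟩ is an inner product exactly when A is positive definite.

yes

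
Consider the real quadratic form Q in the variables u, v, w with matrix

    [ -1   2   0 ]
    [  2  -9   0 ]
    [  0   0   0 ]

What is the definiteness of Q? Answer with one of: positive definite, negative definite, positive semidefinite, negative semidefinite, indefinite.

negative semidefinite

Congruent diagonalization of A (simultaneous row and column reduction) yields pivots -1, -5, 0.
So there are 2 negative, 1 zero pivots.
Hence Q is negative semidefinite.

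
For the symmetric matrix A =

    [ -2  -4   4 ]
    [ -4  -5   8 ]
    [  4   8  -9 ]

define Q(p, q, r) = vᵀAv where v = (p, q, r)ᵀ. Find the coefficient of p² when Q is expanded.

The coefficient of p² is the diagonal entry A[1,1] = -2.

-2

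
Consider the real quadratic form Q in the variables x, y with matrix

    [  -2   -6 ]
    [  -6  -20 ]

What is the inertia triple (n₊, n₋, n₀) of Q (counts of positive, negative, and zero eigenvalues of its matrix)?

(0, 2, 0)

Applying the same elementary operations to the rows and columns of A produces a congruent diagonal matrix with entries -2, -2.
Counting signs: 2 negative.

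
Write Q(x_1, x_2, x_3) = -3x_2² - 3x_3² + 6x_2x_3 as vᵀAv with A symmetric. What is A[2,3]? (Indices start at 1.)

The coefficient of x_2·x_3 in Q is 6. For a symmetric A this equals A[2,3] + A[3,2] = 2·A[2,3].
So A[2,3] = 6/2 = 3.

3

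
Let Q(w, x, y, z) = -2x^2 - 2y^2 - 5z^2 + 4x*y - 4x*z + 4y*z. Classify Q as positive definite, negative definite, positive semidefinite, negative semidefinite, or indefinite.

The associated matrix is A = [[0, 0, 0, 0], [0, -2, 2, -2], [0, 2, -2, 2], [0, -2, 2, -5]].
Row-reducing A symmetrically gives the diagonal entries 0, -2, 0, -3.
That gives 2 negative, 2 zero pivots.
Hence Q is negative semidefinite.

negative semidefinite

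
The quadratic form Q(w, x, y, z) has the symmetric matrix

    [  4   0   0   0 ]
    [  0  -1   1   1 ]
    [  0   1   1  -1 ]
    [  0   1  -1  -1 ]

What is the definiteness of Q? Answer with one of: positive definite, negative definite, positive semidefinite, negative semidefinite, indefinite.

indefinite

Symmetric row and column elimination reduces A to a congruent diagonal form with pivots 4, -1, 2, 0.
That gives 2 positive, 1 negative, 1 zero pivots.
Hence Q is indefinite.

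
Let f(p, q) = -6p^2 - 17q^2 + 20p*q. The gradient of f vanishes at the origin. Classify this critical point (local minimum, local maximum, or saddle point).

The Hessian at the origin is H = [[-12, 20], [20, -34]].
det H = -12·-34 − (20)² = 8 > 0 and H[1,1] = -12 < 0, so H is negative definite.
Therefore the origin is a local maximum.

local maximum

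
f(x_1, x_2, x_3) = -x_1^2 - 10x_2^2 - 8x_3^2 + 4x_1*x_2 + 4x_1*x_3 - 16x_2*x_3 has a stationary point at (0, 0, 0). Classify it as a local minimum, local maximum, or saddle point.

local maximum

The Hessian at the origin is H = [[-2, 4, 4], [4, -20, -16], [4, -16, -16]].
Row-reducing H symmetrically gives the diagonal entries -2, -12, -8/3.
So there are 3 negative pivots.
H is negative definite, so the origin is a strict local maximum.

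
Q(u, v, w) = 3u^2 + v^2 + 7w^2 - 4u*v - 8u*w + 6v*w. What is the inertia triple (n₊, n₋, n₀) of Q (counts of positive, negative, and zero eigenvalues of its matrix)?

(2, 1, 0)

The associated matrix is A = [[3, -2, -4], [-2, 1, 3], [-4, 3, 7]].
Applying the same elementary operations to the rows and columns of A produces a congruent diagonal matrix with entries 3, -1/3, 2.
So there are 2 positive, 1 negative pivots.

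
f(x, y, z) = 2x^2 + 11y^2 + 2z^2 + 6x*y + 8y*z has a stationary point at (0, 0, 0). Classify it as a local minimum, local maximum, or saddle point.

saddle point

The Hessian at the origin is H = [[4, 6, 0], [6, 22, 8], [0, 8, 4]].
Congruent diagonalization of H (simultaneous row and column reduction) yields pivots 4, 13, -12/13.
That gives 2 positive, 1 negative pivots.
H is indefinite, so the origin is a saddle point.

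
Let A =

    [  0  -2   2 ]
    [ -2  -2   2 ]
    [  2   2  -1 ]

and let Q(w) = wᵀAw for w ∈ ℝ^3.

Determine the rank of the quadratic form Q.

3

Row reduction of A gives 3 nonzero rows, so rank A = 3.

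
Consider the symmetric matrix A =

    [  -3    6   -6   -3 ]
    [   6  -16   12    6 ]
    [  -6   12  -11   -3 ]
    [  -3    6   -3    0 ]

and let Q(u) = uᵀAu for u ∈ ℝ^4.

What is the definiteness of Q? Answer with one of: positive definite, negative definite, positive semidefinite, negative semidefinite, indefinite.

Row-reducing A symmetrically gives the diagonal entries -3, -4, 1, -6.
That gives 1 positive, 3 negative pivots.
Hence Q is indefinite.

indefinite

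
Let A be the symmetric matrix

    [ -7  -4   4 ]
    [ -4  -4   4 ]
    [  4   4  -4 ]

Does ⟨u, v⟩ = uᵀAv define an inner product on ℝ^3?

no

Symmetric row and column elimination reduces A to a congruent diagonal form with pivots -7, -12/7, 0.
So there are 2 negative, 1 zero pivots.
Hence Q is negative semidefinite.
⟨·,·⟩ is an inner product exactly when A is positive definite.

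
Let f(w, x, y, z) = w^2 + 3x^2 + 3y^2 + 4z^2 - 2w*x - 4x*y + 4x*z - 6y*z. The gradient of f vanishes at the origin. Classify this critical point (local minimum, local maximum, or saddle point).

local minimum

The Hessian at the origin is H = [[2, -2, 0, 0], [-2, 6, -4, 4], [0, -4, 6, -6], [0, 4, -6, 8]].
Row-reducing H symmetrically gives the diagonal entries 2, 4, 2, 2.
So there are 4 positive pivots.
H is positive definite, so the origin is a strict local minimum.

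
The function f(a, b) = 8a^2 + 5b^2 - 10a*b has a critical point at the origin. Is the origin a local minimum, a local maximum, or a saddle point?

The Hessian at the origin is H = [[16, -10], [-10, 10]].
det H = 16·10 − (-10)² = 60 > 0 and H[1,1] = 16 > 0, so H is positive definite.
Therefore the origin is a local minimum.

local minimum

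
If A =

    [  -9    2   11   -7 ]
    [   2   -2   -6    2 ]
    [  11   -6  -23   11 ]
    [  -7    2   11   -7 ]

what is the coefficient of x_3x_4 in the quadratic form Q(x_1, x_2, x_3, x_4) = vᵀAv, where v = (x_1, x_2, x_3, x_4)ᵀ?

22

The coefficient of x_3x_4 is A[3,4] + A[4,3] = 2·11 = 22.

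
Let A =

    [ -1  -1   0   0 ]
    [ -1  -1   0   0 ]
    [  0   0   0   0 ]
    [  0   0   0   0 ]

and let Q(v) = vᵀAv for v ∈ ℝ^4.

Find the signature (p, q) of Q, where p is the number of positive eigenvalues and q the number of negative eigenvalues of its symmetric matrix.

Congruent diagonalization of A (simultaneous row and column reduction) yields pivots -1, 0, 0, 0.
Counting signs: 1 negative, 3 zero.

(0, 1)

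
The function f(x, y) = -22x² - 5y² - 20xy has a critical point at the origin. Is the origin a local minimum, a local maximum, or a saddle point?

local maximum

The Hessian at the origin is H = [[-44, -20], [-20, -10]].
det H = -44·-10 − (-20)² = 40 > 0 and H[1,1] = -44 < 0, so H is negative definite.
Therefore the origin is a local maximum.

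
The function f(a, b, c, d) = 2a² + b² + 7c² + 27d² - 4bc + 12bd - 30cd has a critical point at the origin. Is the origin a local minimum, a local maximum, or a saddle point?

The Hessian at the origin is H = [[4, 0, 0, 0], [0, 2, -4, 12], [0, -4, 14, -30], [0, 12, -30, 54]].
Applying the same elementary operations to the rows and columns of H produces a congruent diagonal matrix with entries 4, 2, 6, -24.
Counting signs: 3 positive, 1 negative.
H is indefinite, so the origin is a saddle point.

saddle point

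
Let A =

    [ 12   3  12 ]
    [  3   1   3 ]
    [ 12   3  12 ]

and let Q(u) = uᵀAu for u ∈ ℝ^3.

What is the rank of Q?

Symmetric row and column elimination reduces A to a congruent diagonal form with pivots 12, 1/4, 0.
That gives 2 positive, 1 zero pivots.
The rank is the number of nonzero pivots: 2.

2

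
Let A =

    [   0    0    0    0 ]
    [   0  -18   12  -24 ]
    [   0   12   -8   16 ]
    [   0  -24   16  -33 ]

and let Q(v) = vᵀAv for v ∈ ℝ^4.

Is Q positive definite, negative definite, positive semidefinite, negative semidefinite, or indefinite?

negative semidefinite

Congruent diagonalization of A (simultaneous row and column reduction) yields pivots 0, -18, 0, -1.
That gives 2 negative, 2 zero pivots.
Hence Q is negative semidefinite.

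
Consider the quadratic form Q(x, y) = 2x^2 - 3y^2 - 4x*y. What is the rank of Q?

The associated matrix is A = [[2, -2], [-2, -3]].
Symmetric row and column elimination reduces A to a congruent diagonal form with pivots 2, -5.
That gives 1 positive, 1 negative pivots.
The rank is the number of nonzero pivots: 2.

2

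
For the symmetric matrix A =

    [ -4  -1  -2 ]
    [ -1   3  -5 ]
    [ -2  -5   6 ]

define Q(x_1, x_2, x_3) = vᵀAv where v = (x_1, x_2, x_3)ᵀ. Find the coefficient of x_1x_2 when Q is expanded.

-2

The coefficient of x_1x_2 is A[1,2] + A[2,1] = 2·(-1) = -2.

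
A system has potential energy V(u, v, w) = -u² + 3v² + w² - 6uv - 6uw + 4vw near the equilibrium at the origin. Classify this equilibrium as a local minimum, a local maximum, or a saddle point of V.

saddle point

The Hessian at the origin is H = [[-2, -6, -6], [-6, 6, 4], [-6, 4, 2]].
An LDLᵀ factorisation of H has diagonal entries -2, 24, -1/6.
So there are 1 positive, 2 negative pivots.
H is indefinite, so the origin is a saddle point.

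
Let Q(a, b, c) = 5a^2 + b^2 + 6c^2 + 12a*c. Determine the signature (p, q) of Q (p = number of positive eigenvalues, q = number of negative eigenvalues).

(2, 1)

The associated matrix is A = [[5, 0, 6], [0, 1, 0], [6, 0, 6]].
Congruent diagonalization of A (simultaneous row and column reduction) yields pivots 5, 1, -6/5.
So there are 2 positive, 1 negative pivots.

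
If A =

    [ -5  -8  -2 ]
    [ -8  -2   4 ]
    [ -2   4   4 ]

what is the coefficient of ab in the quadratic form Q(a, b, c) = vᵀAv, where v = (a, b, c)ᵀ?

The coefficient of ab is A[1,2] + A[2,1] = 2·(-8) = -16.

-16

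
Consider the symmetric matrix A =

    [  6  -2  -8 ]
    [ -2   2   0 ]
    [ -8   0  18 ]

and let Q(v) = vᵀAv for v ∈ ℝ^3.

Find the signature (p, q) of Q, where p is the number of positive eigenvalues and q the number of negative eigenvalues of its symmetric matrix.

(3, 0)

Congruent diagonalization of A (simultaneous row and column reduction) yields pivots 6, 4/3, 2.
So there are 3 positive pivots.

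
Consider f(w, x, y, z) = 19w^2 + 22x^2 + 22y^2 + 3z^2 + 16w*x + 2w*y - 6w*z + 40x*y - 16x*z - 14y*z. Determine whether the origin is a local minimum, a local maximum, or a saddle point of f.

local minimum

The Hessian at the origin is H = [[38, 16, 2, -6], [16, 44, 40, -16], [2, 40, 44, -14], [-6, -16, -14, 6]].
An LDLᵀ factorisation of H has diagonal entries 38, 708/19, 162/59, 8/81.
That gives 4 positive pivots.
H is positive definite, so the origin is a strict local minimum.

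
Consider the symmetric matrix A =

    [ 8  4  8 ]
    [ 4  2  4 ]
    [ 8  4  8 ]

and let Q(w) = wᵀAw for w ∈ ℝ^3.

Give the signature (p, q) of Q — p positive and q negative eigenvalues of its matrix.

Congruent diagonalization of A (simultaneous row and column reduction) yields pivots 8, 0, 0.
Counting signs: 1 positive, 2 zero.

(1, 0)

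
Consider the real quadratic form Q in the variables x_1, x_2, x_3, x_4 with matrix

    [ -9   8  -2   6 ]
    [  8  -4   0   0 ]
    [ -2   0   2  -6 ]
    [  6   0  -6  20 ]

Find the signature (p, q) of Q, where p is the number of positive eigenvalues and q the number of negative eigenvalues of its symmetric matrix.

Row-reducing A symmetrically gives the diagonal entries -9, 28/9, 10/7, 2.
That gives 3 positive, 1 negative pivots.

(3, 1)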